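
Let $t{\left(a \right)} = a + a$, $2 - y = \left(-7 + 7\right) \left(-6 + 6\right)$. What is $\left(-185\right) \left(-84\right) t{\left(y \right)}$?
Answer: $62160$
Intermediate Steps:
$y = 2$ ($y = 2 - \left(-7 + 7\right) \left(-6 + 6\right) = 2 - 0 \cdot 0 = 2 - 0 = 2 + 0 = 2$)
$t{\left(a \right)} = 2 a$
$\left(-185\right) \left(-84\right) t{\left(y \right)} = \left(-185\right) \left(-84\right) 2 \cdot 2 = 15540 \cdot 4 = 62160$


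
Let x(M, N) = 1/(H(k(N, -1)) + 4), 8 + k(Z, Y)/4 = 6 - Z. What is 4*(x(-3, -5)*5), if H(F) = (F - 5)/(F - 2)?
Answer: 200/47 ≈ 4.2553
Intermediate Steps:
k(Z, Y) = -8 - 4*Z (k(Z, Y) = -32 + 4*(6 - Z) = -32 + (24 - 4*Z) = -8 - 4*Z)
H(F) = (-5 + F)/(-2 + F)
x(M, N) = 1/(4 + (-13 - 4*N)/(-10 - 4*N)) (x(M, N) = 1/((-5 + (-8 - 4*N))/(-2 + (-8 - 4*N)) + 4) = 1/((-13 - 4*N)/(-10 - 4*N) + 4) = 1/(4 + (-13 - 4*N)/(-10 - 4*N)))
4*(x(-3, -5)*5) = 4*((2*(5 + 2*(-5))/(53 + 20*(-5)))*5) = 4*((2*(5 - 10)/(53 - 100))*5) = 4*((2*(-5)/(-47))*5) = 4*((2*(-1/47)*(-5))*5) = 4*((10/47)*5) = 4*(50/47) = 200/47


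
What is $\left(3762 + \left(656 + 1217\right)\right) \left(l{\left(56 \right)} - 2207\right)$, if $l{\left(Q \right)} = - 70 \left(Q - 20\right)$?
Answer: $-26636645$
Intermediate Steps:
$l{\left(Q \right)} = 1400 - 70 Q$ ($l{\left(Q \right)} = - 70 \left(-20 + Q\right) = 1400 - 70 Q$)
$\left(3762 + \left(656 + 1217\right)\right) \left(l{\left(56 \right)} - 2207\right) = \left(3762 + \left(656 + 1217\right)\right) \left(\left(1400 - 3920\right) - 2207\right) = \left(3762 + 1873\right) \left(\left(1400 - 3920\right) - 2207\right) = 5635 \left(-2520 - 2207\right) = 5635 \left(-4727\right) = -26636645$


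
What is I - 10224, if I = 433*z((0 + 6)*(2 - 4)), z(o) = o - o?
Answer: -10224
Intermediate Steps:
z(o) = 0
I = 0 (I = 433*0 = 0)
I - 10224 = 0 - 10224 = -10224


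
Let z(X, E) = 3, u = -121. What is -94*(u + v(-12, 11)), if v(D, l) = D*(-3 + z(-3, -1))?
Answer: 11374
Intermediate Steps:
v(D, l) = 0 (v(D, l) = D*(-3 + 3) = D*0 = 0)
-94*(u + v(-12, 11)) = -94*(-121 + 0) = -94*(-121) = 11374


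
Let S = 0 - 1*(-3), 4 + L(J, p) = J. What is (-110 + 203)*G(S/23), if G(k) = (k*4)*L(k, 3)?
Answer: -99324/529 ≈ -187.76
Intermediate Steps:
L(J, p) = -4 + J
S = 3 (S = 0 + 3 = 3)
G(k) = 4*k*(-4 + k) (G(k) = (k*4)*(-4 + k) = (4*k)*(-4 + k) = 4*k*(-4 + k))
(-110 + 203)*G(S/23) = (-110 + 203)*(4*(3/23)*(-4 + 3/23)) = 93*(4*(3*(1/23))*(-4 + 3*(1/23))) = 93*(4*(3/23)*(-4 + 3/23)) = 93*(4*(3/23)*(-89/23)) = 93*(-1068/529) = -99324/529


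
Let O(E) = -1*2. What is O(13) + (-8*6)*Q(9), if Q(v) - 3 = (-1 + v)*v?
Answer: -3602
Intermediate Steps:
O(E) = -2
Q(v) = 3 + v*(-1 + v) (Q(v) = 3 + (-1 + v)*v = 3 + v*(-1 + v))
O(13) + (-8*6)*Q(9) = -2 + (-8*6)*(3 + 9² - 1*9) = -2 - 48*(3 + 81 - 9) = -2 - 48*75 = -2 - 3600 = -3602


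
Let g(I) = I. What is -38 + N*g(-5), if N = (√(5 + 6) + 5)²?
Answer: -218 - 50*√11 ≈ -383.83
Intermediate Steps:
N = (5 + √11)² (N = (√11 + 5)² = (5 + √11)² ≈ 69.166)
-38 + N*g(-5) = -38 + (5 + √11)²*(-5) = -38 - 5*(5 + √11)²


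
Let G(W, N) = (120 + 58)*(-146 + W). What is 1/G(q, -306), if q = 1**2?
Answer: -1/25810 ≈ -3.8745e-5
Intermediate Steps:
q = 1
G(W, N) = -25988 + 178*W (G(W, N) = 178*(-146 + W) = -25988 + 178*W)
1/G(q, -306) = 1/(-25988 + 178*1) = 1/(-25988 + 178) = 1/(-25810) = -1/25810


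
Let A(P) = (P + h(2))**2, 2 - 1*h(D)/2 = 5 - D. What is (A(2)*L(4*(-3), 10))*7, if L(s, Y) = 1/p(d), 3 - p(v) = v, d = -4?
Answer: 0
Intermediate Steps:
h(D) = -6 + 2*D (h(D) = 4 - 2*(5 - D) = 4 + (-10 + 2*D) = -6 + 2*D)
p(v) = 3 - v
L(s, Y) = 1/7 (L(s, Y) = 1/(3 - 1*(-4)) = 1/(3 + 4) = 1/7)
A(P) = (-2 + P)**2 (A(P) = (P + (-6 + 2*2))**2 = (P + (-6 + 4))**2 = (P - 2)**2 = (-2 + P)**2)
(A(2)*L(4*(-3), 10))*7 = ((-2 + 2)**2*(1/7))*7 = (0**2*(1/7))*7 = (0*(1/7))*7 = 0*7 = 0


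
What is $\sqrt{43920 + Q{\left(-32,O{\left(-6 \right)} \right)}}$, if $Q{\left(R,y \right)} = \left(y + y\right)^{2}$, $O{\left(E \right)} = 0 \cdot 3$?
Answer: $12 \sqrt{305} \approx 209.57$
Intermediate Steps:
$O{\left(E \right)} = 0$
$Q{\left(R,y \right)} = 4 y^{2}$ ($Q{\left(R,y \right)} = \left(2 y\right)^{2} = 4 y^{2}$)
$\sqrt{43920 + Q{\left(-32,O{\left(-6 \right)} \right)}} = \sqrt{43920 + 4 \cdot 0^{2}} = \sqrt{43920 + 4 \cdot 0} = \sqrt{43920 + 0} = \sqrt{43920} = 12 \sqrt{305}$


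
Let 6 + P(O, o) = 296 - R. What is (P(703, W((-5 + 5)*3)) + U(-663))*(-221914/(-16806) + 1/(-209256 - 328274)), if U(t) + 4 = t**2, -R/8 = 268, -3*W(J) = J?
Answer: 8787339069328731/1505621530 ≈ 5.8364e+6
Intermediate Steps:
W(J) = -J/3
R = -2144 (R = -8*268 = -2144)
U(t) = -4 + t**2
P(O, o) = 2434 (P(O, o) = -6 + (296 - 1*(-2144)) = -6 + (296 + 2144) = -6 + 2440 = 2434)
(P(703, W((-5 + 5)*3)) + U(-663))*(-221914/(-16806) + 1/(-209256 - 328274)) = (2434 + (-4 + (-663)**2))*(-221914/(-16806) + 1/(-209256 - 328274)) = (2434 + (-4 + 439569))*(-221914*(-1/16806) + 1/(-537530)) = (2434 + 439565)*(110957/8403 - 1/537530) = 441999*(59642707807/4516864590) = 8787339069328731/1505621530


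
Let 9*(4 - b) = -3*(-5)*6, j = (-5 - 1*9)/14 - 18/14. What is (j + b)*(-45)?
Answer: 2610/7 ≈ 372.86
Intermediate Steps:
j = -16/7 (j = (-5 - 9)*(1/14) - 18*1/14 = -14*1/14 - 9/7 = -1 - 9/7 = -16/7 ≈ -2.2857)
b = -6 (b = 4 - (-3*(-5))*6/9 = 4 - 5*6/3 = 4 - ⅑*90 = 4 - 10 = -6)
(j + b)*(-45) = (-16/7 - 6)*(-45) = -58/7*(-45) = 2610/7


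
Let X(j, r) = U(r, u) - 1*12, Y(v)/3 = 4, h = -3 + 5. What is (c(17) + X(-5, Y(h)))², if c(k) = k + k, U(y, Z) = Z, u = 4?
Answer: 676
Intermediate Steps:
h = 2
Y(v) = 12 (Y(v) = 3*4 = 12)
X(j, r) = -8 (X(j, r) = 4 - 1*12 = 4 - 12 = -8)
c(k) = 2*k
(c(17) + X(-5, Y(h)))² = (2*17 - 8)² = (34 - 8)² = 26² = 676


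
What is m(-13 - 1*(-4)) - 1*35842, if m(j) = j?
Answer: -35851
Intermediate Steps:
m(-13 - 1*(-4)) - 1*35842 = (-13 - 1*(-4)) - 1*35842 = (-13 + 4) - 35842 = -9 - 35842 = -35851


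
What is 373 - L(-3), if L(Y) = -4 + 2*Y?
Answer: 383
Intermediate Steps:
373 - L(-3) = 373 - (-4 + 2*(-3)) = 373 - (-4 - 6) = 373 - 1*(-10) = 373 + 10 = 383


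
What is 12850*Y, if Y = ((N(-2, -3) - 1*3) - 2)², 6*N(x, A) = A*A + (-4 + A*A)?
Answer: 822400/9 ≈ 91378.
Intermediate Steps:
N(x, A) = -⅔ + A²/3 (N(x, A) = (A*A + (-4 + A*A))/6 = (A² + (-4 + A²))/6 = (-4 + 2*A²)/6 = -⅔ + A²/3)
Y = 64/9 (Y = (((-⅔ + (⅓)*(-3)²) - 1*3) - 2)² = (((-⅔ + (⅓)*9) - 3) - 2)² = (((-⅔ + 3) - 3) - 2)² = ((7/3 - 3) - 2)² = (-⅔ - 2)² = (-8/3)² = 64/9 ≈ 7.1111)
12850*Y = 12850*(64/9) = 822400/9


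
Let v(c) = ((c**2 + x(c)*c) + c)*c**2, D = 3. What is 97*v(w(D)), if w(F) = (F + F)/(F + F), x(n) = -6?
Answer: -388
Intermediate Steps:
w(F) = 1 (w(F) = (2*F)/((2*F)) = (2*F)*(1/(2*F)) = 1)
v(c) = c**2*(c**2 - 5*c) (v(c) = ((c**2 - 6*c) + c)*c**2 = (c**2 - 5*c)*c**2 = c**2*(c**2 - 5*c))
97*v(w(D)) = 97*(1**3*(-5 + 1)) = 97*(1*(-4)) = 97*(-4) = -388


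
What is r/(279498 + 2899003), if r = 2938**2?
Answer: 8631844/3178501 ≈ 2.7157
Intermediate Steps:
r = 8631844
r/(279498 + 2899003) = 8631844/(279498 + 2899003) = 8631844/3178501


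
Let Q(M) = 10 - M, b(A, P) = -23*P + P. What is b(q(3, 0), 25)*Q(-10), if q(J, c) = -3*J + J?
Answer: -11000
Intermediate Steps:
q(J, c) = -2*J
b(A, P) = -22*P
b(q(3, 0), 25)*Q(-10) = (-22*25)*(10 - 1*(-10)) = -550*(10 + 10) = -550*20 = -11000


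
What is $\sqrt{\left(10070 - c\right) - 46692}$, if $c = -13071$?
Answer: $i \sqrt{23551} \approx 153.46 i$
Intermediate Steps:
$\sqrt{\left(10070 - c\right) - 46692} = \sqrt{\left(10070 - -13071\right) - 46692} = \sqrt{\left(10070 + 13071\right) - 46692} = \sqrt{23141 - 46692} = \sqrt{-23551} = i \sqrt{23551}$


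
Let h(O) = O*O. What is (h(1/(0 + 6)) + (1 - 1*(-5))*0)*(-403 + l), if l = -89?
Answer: -41/3 ≈ -13.667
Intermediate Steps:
h(O) = O²
(h(1/(0 + 6)) + (1 - 1*(-5))*0)*(-403 + l) = ((1/(0 + 6))² + (1 - 1*(-5))*0)*(-403 - 89) = ((1/6)² + (1 + 5)*0)*(-492) = ((⅙)² + 6*0)*(-492) = (1/36 + 0)*(-492) = (1/36)*(-492) = -41/3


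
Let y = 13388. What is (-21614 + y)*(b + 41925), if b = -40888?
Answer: -8530362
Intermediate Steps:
(-21614 + y)*(b + 41925) = (-21614 + 13388)*(-40888 + 41925) = -8226*1037 = -8530362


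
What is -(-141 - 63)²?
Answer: -41616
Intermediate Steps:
-(-141 - 63)² = -1*(-204)² = -1*41616 = -41616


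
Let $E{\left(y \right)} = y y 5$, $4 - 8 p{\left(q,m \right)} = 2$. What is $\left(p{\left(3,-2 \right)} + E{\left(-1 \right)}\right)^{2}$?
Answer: $\frac{441}{16} \approx 27.563$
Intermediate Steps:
$p{\left(q,m \right)} = \frac{1}{4}$ ($p{\left(q,m \right)} = \frac{1}{2} - \frac{1}{4} = \frac{1}{4}$)
$E{\left(y \right)} = 5 y^{2}$ ($E{\left(y \right)} = y^{2} \cdot 5 = 5 y^{2}$)
$\left(p{\left(3,-2 \right)} + E{\left(-1 \right)}\right)^{2} = \left(\frac{1}{4} + 5 \left(-1\right)^{2}\right)^{2} = \left(\frac{1}{4} + 5 \cdot 1\right)^{2} = \left(\frac{1}{4} + 5\right)^{2} = \left(\frac{21}{4}\right)^{2} = \frac{441}{16}$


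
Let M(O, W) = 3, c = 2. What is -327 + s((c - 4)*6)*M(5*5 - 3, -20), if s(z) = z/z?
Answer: -324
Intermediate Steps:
s(z) = 1
-327 + s((c - 4)*6)*M(5*5 - 3, -20) = -327 + 1*3 = -327 + 3 = -324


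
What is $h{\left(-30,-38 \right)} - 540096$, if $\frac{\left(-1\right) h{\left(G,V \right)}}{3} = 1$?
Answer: $-540099$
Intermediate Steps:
$h{\left(G,V \right)} = -3$ ($h{\left(G,V \right)} = \left(-3\right) 1 = -3$)
$h{\left(-30,-38 \right)} - 540096 = -3 - 540096 = -540099$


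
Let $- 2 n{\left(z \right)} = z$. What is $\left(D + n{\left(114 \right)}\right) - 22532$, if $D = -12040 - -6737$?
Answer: $-27892$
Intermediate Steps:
$n{\left(z \right)} = - \frac{z}{2}$
$D = -5303$ ($D = -12040 + 6737 = -5303$)
$\left(D + n{\left(114 \right)}\right) - 22532 = \left(-5303 - 57\right) - 22532 = -5360 - 22532 = -27892$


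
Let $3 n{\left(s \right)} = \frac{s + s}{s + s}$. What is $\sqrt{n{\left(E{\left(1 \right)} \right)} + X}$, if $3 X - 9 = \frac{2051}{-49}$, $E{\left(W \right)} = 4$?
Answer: $\frac{i \sqrt{4683}}{21} \approx 3.2587 i$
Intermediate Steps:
$n{\left(s \right)} = \frac{1}{3}$ ($n{\left(s \right)} = \frac{\left(s + s\right) \frac{1}{s + s}}{3} = \frac{2 s \frac{1}{2 s}}{3} = \frac{1}{3} \cdot 1 = \frac{1}{3}$)
$X = - \frac{230}{21}$ ($X = 3 + \frac{2051 \frac{1}{-49}}{3} = 3 + \frac{2051 \left(- \frac{1}{49}\right)}{3} = 3 + \frac{1}{3} \left(- \frac{293}{7}\right) = 3 - \frac{293}{21} = - \frac{230}{21} \approx -10.952$)
$\sqrt{n{\left(E{\left(1 \right)} \right)} + X} = \sqrt{\frac{1}{3} - \frac{230}{21}} = \sqrt{- \frac{223}{21}} = \frac{i \sqrt{4683}}{21}$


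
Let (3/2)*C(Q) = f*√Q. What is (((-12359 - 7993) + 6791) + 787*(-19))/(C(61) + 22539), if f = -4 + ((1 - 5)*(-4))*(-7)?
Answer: -5784093414/4568775425 - 19845744*√61/4568775425 ≈ -1.2999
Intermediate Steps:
f = -116 (f = -4 - 4*(-4)*(-7) = -4 + 16*(-7) = -4 - 112 = -116)
C(Q) = -232*√Q/3 (C(Q) = 2*(-116*√Q)/3 = -232*√Q/3)
(((-12359 - 7993) + 6791) + 787*(-19))/(C(61) + 22539) = (((-12359 - 7993) + 6791) + 787*(-19))/(-232*√61/3 + 22539) = ((-20352 + 6791) - 14953)/(22539 - 232*√61/3) = (-13561 - 14953)/(22539 - 232*√61/3) = -28514/(22539 - 232*√61/3)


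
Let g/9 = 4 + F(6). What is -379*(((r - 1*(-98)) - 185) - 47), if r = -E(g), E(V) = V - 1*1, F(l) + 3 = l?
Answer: 74284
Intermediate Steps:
F(l) = -3 + l
g = 63 (g = 9*(4 + (-3 + 6)) = 9*(4 + 3) = 9*7 = 63)
E(V) = -1 + V (E(V) = V - 1 = -1 + V)
r = -62 (r = -(-1 + 63) = -1*62 = -62)
-379*(((r - 1*(-98)) - 185) - 47) = -379*(((-62 - 1*(-98)) - 185) - 47) = -379*(((-62 + 98) - 185) - 47) = -379*((36 - 185) - 47) = -379*(-149 - 47) = -379*(-196) = 74284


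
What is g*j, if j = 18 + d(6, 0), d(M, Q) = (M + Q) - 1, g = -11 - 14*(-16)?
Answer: 4899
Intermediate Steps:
g = 213 (g = -11 + 224 = 213)
d(M, Q) = -1 + M + Q
j = 23 (j = 18 + (-1 + 6 + 0) = 18 + 5 = 23)
g*j = 213*23 = 4899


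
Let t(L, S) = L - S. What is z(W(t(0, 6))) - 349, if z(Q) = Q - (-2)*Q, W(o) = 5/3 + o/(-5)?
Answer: -1702/5 ≈ -340.40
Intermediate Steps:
W(o) = 5/3 - o/5 (W(o) = 5*(⅓) + o*(-⅕) = 5/3 - o/5)
z(Q) = 3*Q (z(Q) = Q + 2*Q = 3*Q)
z(W(t(0, 6))) - 349 = 3*(5/3 - (0 - 1*6)/5) - 349 = 3*(5/3 - (0 - 6)/5) - 349 = 3*(5/3 - ⅕*(-6)) - 349 = 3*(5/3 + 6/5) - 349 = 3*(43/15) - 349 = 43/5 - 349 = -1702/5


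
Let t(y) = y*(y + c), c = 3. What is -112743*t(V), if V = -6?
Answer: -2029374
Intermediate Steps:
t(y) = y*(3 + y) (t(y) = y*(y + 3) = y*(3 + y))
-112743*t(V) = -(-676458)*(3 - 6) = -(-676458)*(-3) = -112743*18 = -2029374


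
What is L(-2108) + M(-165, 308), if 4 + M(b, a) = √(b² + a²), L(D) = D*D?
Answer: 4443660 + 11*√1009 ≈ 4.4440e+6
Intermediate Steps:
L(D) = D²
M(b, a) = -4 + √(a² + b²) (M(b, a) = -4 + √(b² + a²) = -4 + √(a² + b²))
L(-2108) + M(-165, 308) = (-2108)² + (-4 + √(308² + (-165)²)) = 4443664 + (-4 + √(94864 + 27225)) = 4443664 + (-4 + √122089) = 4443664 + (-4 + 11*√1009) = 4443660 + 11*√1009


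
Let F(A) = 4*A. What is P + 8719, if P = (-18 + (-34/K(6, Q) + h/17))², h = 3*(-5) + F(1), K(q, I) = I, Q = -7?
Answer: 126162640/14161 ≈ 8909.2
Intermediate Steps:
h = -11 (h = 3*(-5) + 4*1 = -15 + 4 = -11)
P = 2692881/14161 (P = (-18 + (-34/(-7) - 11/17))² = (-18 + (-34*(-⅐) - 11*1/17))² = (-18 + (34/7 - 11/17))² = (-18 + 501/119)² = (-1641/119)² = 2692881/14161 ≈ 190.16)
P + 8719 = 2692881/14161 + 8719 = 126162640/14161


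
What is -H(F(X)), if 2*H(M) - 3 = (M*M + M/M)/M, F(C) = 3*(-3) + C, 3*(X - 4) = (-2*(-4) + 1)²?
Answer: -551/44 ≈ -12.523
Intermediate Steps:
X = 31 (X = 4 + (-2*(-4) + 1)²/3 = 4 + (8 + 1)²/3 = 4 + (⅓)*9² = 4 + (⅓)*81 = 4 + 27 = 31)
F(C) = -9 + C
H(M) = 3/2 + (1 + M²)/(2*M) (H(M) = 3/2 + ((M*M + M/M)/M)/2 = 3/2 + ((M² + 1)/M)/2 = 3/2 + ((1 + M²)/M)/2 = 3/2 + (1 + M²)/(2*M))
-H(F(X)) = -(1 + (-9 + 31)*(3 + (-9 + 31)))/(2*(-9 + 31)) = -(1 + 22*(3 + 22))/(2*22) = -(1 + 22*25)/(2*22) = -(1 + 550)/(2*22) = -551/(2*22) = -1*551/44 = -551/44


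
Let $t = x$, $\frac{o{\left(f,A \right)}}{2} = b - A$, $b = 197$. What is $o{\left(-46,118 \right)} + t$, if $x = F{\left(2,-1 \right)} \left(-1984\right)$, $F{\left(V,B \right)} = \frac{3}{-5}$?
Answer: $\frac{6742}{5} \approx 1348.4$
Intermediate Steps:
$F{\left(V,B \right)} = - \frac{3}{5}$ ($F{\left(V,B \right)} = 3 \left(- \frac{1}{5}\right) = - \frac{3}{5}$)
$o{\left(f,A \right)} = 394 - 2 A$ ($o{\left(f,A \right)} = 2 \left(197 - A\right) = 394 - 2 A$)
$x = \frac{5952}{5}$ ($x = \left(- \frac{3}{5}\right) \left(-1984\right) = \frac{5952}{5} \approx 1190.4$)
$t = \frac{5952}{5} \approx 1190.4$
$o{\left(-46,118 \right)} + t = \left(394 - 236\right) + \frac{5952}{5} = 158 + \frac{5952}{5} = \frac{6742}{5}$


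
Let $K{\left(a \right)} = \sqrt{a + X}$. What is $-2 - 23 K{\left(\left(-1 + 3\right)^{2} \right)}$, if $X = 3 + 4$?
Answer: $-2 - 23 \sqrt{11} \approx -78.282$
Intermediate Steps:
$X = 7$
$K{\left(a \right)} = \sqrt{7 + a}$ ($K{\left(a \right)} = \sqrt{a + 7} = \sqrt{7 + a}$)
$-2 - 23 K{\left(\left(-1 + 3\right)^{2} \right)} = -2 - 23 \sqrt{7 + \left(-1 + 3\right)^{2}} = -2 - 23 \sqrt{7 + 2^{2}} = -2 - 23 \sqrt{7 + 4} = -2 - 23 \sqrt{11}$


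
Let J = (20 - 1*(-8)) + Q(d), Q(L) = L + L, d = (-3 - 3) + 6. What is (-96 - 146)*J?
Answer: -6776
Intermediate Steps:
d = 0 (d = -6 + 6 = 0)
Q(L) = 2*L
J = 28 (J = (20 - 1*(-8)) + 2*0 = (20 + 8) + 0 = 28 + 0 = 28)
(-96 - 146)*J = (-96 - 146)*28 = -242*28 = -6776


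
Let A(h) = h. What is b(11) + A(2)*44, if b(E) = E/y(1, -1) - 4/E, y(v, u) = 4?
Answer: 3977/44 ≈ 90.386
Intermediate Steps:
b(E) = -4/E + E/4 (b(E) = E/4 - 4/E = -4/E + E/4)
b(11) + A(2)*44 = (-4/11 + (¼)*11) + 2*44 = (-4*1/11 + 11/4) + 88 = (-4/11 + 11/4) + 88 = 105/44 + 88 = 3977/44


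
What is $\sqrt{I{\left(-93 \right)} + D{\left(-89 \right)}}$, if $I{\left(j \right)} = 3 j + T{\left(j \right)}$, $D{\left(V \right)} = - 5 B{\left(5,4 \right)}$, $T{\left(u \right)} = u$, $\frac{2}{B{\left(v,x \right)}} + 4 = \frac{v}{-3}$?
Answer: $\frac{i \sqrt{106998}}{17} \approx 19.241 i$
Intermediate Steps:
$B{\left(v,x \right)} = \frac{2}{-4 - \frac{v}{3}}$ ($B{\left(v,x \right)} = \frac{2}{-4 + \frac{v}{-3}} = \frac{2}{-4 + v \left(- \frac{1}{3}\right)} = \frac{2}{-4 - \frac{v}{3}}$)
$D{\left(V \right)} = \frac{30}{17}$ ($D{\left(V \right)} = - 5 \left(- \frac{6}{12 + 5}\right) = - 5 \left(- \frac{6}{17}\right) = - 5 \left(\left(-6\right) \frac{1}{17}\right) = \left(-5\right) \left(- \frac{6}{17}\right) = \frac{30}{17}$)
$I{\left(j \right)} = 4 j$ ($I{\left(j \right)} = 3 j + j = 4 j$)
$\sqrt{I{\left(-93 \right)} + D{\left(-89 \right)}} = \sqrt{4 \left(-93\right) + \frac{30}{17}} = \sqrt{-372 + \frac{30}{17}} = \sqrt{- \frac{6294}{17}} = \frac{i \sqrt{106998}}{17}$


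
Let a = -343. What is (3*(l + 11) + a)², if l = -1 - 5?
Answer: 107584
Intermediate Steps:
l = -6
(3*(l + 11) + a)² = (3*(-6 + 11) - 343)² = (3*5 - 343)² = (15 - 343)² = (-328)² = 107584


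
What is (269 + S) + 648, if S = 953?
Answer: 1870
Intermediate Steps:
(269 + S) + 648 = (269 + 953) + 648 = 1222 + 648 = 1870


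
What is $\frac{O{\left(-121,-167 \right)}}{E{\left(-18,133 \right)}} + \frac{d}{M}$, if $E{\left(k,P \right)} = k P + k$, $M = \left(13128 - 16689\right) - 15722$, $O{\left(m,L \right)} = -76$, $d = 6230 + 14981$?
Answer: $- \frac{12423856}{11627649} \approx -1.0685$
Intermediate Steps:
$d = 21211$
$M = -19283$ ($M = -3561 - 15722 = -19283$)
$E{\left(k,P \right)} = k + P k$ ($E{\left(k,P \right)} = P k + k = k + P k$)
$\frac{O{\left(-121,-167 \right)}}{E{\left(-18,133 \right)}} + \frac{d}{M} = - \frac{76}{\left(-18\right) \left(1 + 133\right)} + \frac{21211}{-19283} = - \frac{76}{\left(-18\right) 134} + 21211 \left(- \frac{1}{19283}\right) = - \frac{76}{-2412} - \frac{21211}{19283} = \left(-76\right) \left(- \frac{1}{2412}\right) - \frac{21211}{19283} = \frac{19}{603} - \frac{21211}{19283} = - \frac{12423856}{11627649}$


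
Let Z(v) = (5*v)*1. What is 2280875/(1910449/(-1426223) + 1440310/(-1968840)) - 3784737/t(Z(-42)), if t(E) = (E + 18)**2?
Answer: -7870839063002013127991/7146174453706752 ≈ -1.1014e+6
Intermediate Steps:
Z(v) = 5*v
t(E) = (18 + E)**2
2280875/(1910449/(-1426223) + 1440310/(-1968840)) - 3784737/t(Z(-42)) = 2280875/(1910449/(-1426223) + 1440310/(-1968840)) - 3784737/(18 + 5*(-42))**2 = 2280875/(1910449*(-1/1426223) + 1440310*(-1/1968840)) - 3784737/(18 - 210)**2 = 2280875/(-1910449/1426223 - 144031/196884) - 3784737/((-192)**2) = 2280875/(-581557165829/280800489132) - 3784737/36864 = 2280875*(-280800489132/581557165829) - 3784737*1/36864 = -640470815648950500/581557165829 - 1261579/12288 = -7870839063002013127991/7146174453706752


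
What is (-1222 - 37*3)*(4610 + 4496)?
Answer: -12138298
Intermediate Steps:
(-1222 - 37*3)*(4610 + 4496) = (-1222 - 111)*9106 = -1333*9106 = -12138298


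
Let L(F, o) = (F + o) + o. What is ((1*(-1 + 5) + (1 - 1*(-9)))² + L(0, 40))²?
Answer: 76176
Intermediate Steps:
L(F, o) = F + 2*o
((1*(-1 + 5) + (1 - 1*(-9)))² + L(0, 40))² = ((1*(-1 + 5) + (1 - 1*(-9)))² + (0 + 2*40))² = ((1*4 + (1 + 9))² + (0 + 80))² = ((4 + 10)² + 80)² = (14² + 80)² = (196 + 80)² = 276² = 76176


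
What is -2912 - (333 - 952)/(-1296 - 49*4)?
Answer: -4345323/1492 ≈ -2912.4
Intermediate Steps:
-2912 - (333 - 952)/(-1296 - 49*4) = -2912 - (-619)/(-1296 - 196) = -2912 - (-619)/(-1492) = -2912 - (-619)*(-1)/1492 = -2912 - 1*619/1492 = -2912 - 619/1492 = -4345323/1492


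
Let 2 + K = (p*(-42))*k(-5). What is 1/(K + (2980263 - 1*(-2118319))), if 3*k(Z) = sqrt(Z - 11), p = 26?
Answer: 1274645/6498880034084 + 91*I/1624720008521 ≈ 1.9613e-7 + 5.601e-11*I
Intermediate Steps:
k(Z) = sqrt(-11 + Z)/3 (k(Z) = sqrt(Z - 11)/3 = sqrt(-11 + Z)/3)
K = -2 - 1456*I (K = -2 + (26*(-42))*(sqrt(-11 - 5)/3) = -2 - 364*sqrt(-16) = -2 - 364*4*I = -2 - 1456*I ≈ -2.0 - 1456.0*I)
1/(K + (2980263 - 1*(-2118319))) = 1/((-2 - 1456*I) + (2980263 - 1*(-2118319))) = 1/((-2 - 1456*I) + (2980263 + 2118319)) = 1/((-2 - 1456*I) + 5098582) = 1/(5098580 - 1456*I) = (5098580 + 1456*I)/25995520136336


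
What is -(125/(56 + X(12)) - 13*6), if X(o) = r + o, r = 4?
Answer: 5491/72 ≈ 76.264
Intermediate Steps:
X(o) = 4 + o
-(125/(56 + X(12)) - 13*6) = -(125/(56 + (4 + 12)) - 13*6) = -(125/(56 + 16) - 78) = -(125/72 - 78) = -1*(-5491/72) = 5491/72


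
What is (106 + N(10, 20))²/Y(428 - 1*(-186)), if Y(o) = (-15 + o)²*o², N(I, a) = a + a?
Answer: 5329/33816635449 ≈ 1.5759e-7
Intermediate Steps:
N(I, a) = 2*a
Y(o) = o²*(-15 + o)²
(106 + N(10, 20))²/Y(428 - 1*(-186)) = (106 + 2*20)²/(((428 - 1*(-186))²*(-15 + (428 - 1*(-186)))²)) = (106 + 40)²/(((428 + 186)²*(-15 + (428 + 186))²)) = 146²/((614²*(-15 + 614)²)) = 21316/((376996*599²)) = 21316/((376996*358801)) = 21316/135266541796 = 21316*(1/135266541796) = 5329/33816635449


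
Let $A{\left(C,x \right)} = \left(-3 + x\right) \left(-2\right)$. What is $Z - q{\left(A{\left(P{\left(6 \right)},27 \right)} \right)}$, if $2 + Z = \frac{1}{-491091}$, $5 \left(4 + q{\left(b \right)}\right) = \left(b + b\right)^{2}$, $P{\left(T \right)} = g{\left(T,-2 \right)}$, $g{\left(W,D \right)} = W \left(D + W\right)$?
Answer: $- \frac{4520983751}{2455455} \approx -1841.2$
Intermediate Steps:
$P{\left(T \right)} = T \left(-2 + T\right)$
$A{\left(C,x \right)} = 6 - 2 x$
$q{\left(b \right)} = -4 + \frac{4 b^{2}}{5}$ ($q{\left(b \right)} = -4 + \frac{\left(b + b\right)^{2}}{5} = -4 + \frac{\left(2 b\right)^{2}}{5} = -4 + \frac{4 b^{2}}{5}$)
$Z = - \frac{982183}{491091}$ ($Z = -2 + \frac{1}{-491091} = -2 - \frac{1}{491091} = - \frac{982183}{491091} \approx -2.0$)
$Z - q{\left(A{\left(P{\left(6 \right)},27 \right)} \right)} = - \frac{982183}{491091} - \left(-4 + \frac{4 \left(6 - 54\right)^{2}}{5}\right) = - \frac{982183}{491091} - \left(-4 + \frac{4 \left(-48\right)^{2}}{5}\right) = - \frac{982183}{491091} - \left(-4 + \frac{4}{5} \cdot 2304\right) = - \frac{982183}{491091} - \left(-4 + \frac{9216}{5}\right) = - \frac{982183}{491091} - \frac{9196}{5} = - \frac{4520983751}{2455455}$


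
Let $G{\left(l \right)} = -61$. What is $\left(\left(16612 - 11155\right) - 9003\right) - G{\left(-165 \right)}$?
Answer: $-3485$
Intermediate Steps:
$\left(\left(16612 - 11155\right) - 9003\right) - G{\left(-165 \right)} = \left(\left(16612 - 11155\right) - 9003\right) - -61 = \left(5457 - 9003\right) + 61 = -3546 + 61 = -3485$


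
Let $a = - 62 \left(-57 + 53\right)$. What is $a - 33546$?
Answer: $-33298$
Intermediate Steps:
$a = 248$ ($a = \left(-62\right) \left(-4\right) = 248$)
$a - 33546 = 248 - 33546 = -33298$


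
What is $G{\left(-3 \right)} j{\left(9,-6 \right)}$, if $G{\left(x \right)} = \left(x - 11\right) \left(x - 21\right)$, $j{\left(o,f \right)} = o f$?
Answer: $-18144$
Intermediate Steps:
$j{\left(o,f \right)} = f o$
$G{\left(x \right)} = \left(-21 + x\right) \left(-11 + x\right)$ ($G{\left(x \right)} = \left(-11 + x\right) \left(-21 + x\right) = \left(-21 + x\right) \left(-11 + x\right)$)
$G{\left(-3 \right)} j{\left(9,-6 \right)} = \left(231 + \left(-3\right)^{2} - -96\right) \left(\left(-6\right) 9\right) = \left(231 + 9 + 96\right) \left(-54\right) = 336 \left(-54\right) = -18144$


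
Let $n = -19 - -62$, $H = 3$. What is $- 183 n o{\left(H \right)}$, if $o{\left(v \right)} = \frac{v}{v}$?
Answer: $-7869$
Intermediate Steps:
$n = 43$ ($n = -19 + 62 = 43$)
$o{\left(v \right)} = 1$
$- 183 n o{\left(H \right)} = \left(-183\right) 43 \cdot 1 = \left(-7869\right) 1 = -7869$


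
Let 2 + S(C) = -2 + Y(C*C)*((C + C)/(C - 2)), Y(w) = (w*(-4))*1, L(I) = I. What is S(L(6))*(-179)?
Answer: 78044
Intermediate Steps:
Y(w) = -4*w (Y(w) = -4*w*1 = -4*w)
S(C) = -4 - 8*C³/(-2 + C) (S(C) = -2 + (-2 + (-4*C*C)*((C + C)/(C - 2))) = -2 + (-2 + (-4*C²)*((2*C)/(-2 + C))) = -2 + (-2 + (-4*C²)*(2*C/(-2 + C))) = -2 + (-2 - 8*C³/(-2 + C)) = -4 - 8*C³/(-2 + C))
S(L(6))*(-179) = (4*(2 - 1*6 - 2*6³)/(-2 + 6))*(-179) = (4*(2 - 6 - 2*216)/4)*(-179) = (4*(¼)*(2 - 6 - 432))*(-179) = (4*(¼)*(-436))*(-179) = -436*(-179) = 78044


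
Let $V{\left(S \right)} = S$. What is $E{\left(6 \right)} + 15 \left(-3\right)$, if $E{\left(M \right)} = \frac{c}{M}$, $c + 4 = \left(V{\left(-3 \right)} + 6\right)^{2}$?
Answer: $- \frac{265}{6} \approx -44.167$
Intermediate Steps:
$c = 5$ ($c = -4 + \left(-3 + 6\right)^{2} = -4 + 3^{2} = -4 + 9 = 5$)
$E{\left(M \right)} = \frac{5}{M}$
$E{\left(6 \right)} + 15 \left(-3\right) = \frac{5}{6} + 15 \left(-3\right) = 5 \cdot \frac{1}{6} - 45 = \frac{5}{6} - 45 = - \frac{265}{6}$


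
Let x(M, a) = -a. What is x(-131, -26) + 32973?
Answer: 32999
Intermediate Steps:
x(-131, -26) + 32973 = -1*(-26) + 32973 = 26 + 32973 = 32999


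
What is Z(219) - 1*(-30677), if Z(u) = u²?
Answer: 78638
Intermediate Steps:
Z(219) - 1*(-30677) = 219² - 1*(-30677) = 47961 + 30677 = 78638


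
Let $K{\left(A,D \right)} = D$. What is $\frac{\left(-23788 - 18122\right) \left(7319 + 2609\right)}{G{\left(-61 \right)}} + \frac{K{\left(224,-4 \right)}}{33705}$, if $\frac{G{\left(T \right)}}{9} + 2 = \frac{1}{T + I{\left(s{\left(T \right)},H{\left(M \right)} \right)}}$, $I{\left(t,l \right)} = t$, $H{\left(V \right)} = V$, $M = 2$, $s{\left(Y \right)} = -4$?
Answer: $\frac{101284877693476}{4415355} \approx 2.2939 \cdot 10^{7}$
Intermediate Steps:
$G{\left(T \right)} = -18 + \frac{9}{-4 + T}$ ($G{\left(T \right)} = -18 + \frac{9}{T - 4} = -18 + \frac{9}{-4 + T}$)
$\frac{\left(-23788 - 18122\right) \left(7319 + 2609\right)}{G{\left(-61 \right)}} + \frac{K{\left(224,-4 \right)}}{33705} = \frac{\left(-23788 - 18122\right) \left(7319 + 2609\right)}{9 \frac{1}{-4 - 61} \left(9 - -122\right)} - \frac{4}{33705} = \frac{\left(-41910\right) 9928}{9 \frac{1}{-65} \left(9 + 122\right)} - \frac{4}{33705} = - \frac{416082480}{9 \left(- \frac{1}{65}\right) 131} - \frac{4}{33705} = - \frac{416082480}{- \frac{1179}{65}} - \frac{4}{33705} = \left(-416082480\right) \left(- \frac{65}{1179}\right) - \frac{4}{33705} = \frac{9015120400}{393} - \frac{4}{33705} = \frac{101284877693476}{4415355}$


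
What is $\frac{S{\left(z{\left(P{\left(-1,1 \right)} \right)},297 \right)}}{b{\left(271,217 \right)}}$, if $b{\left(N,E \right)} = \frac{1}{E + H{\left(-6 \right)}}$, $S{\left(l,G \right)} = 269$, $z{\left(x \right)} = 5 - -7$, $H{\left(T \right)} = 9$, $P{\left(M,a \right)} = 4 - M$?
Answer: $60794$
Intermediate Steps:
$z{\left(x \right)} = 12$ ($z{\left(x \right)} = 5 + 7 = 12$)
$b{\left(N,E \right)} = \frac{1}{9 + E}$ ($b{\left(N,E \right)} = \frac{1}{E + 9} = \frac{1}{9 + E}$)
$\frac{S{\left(z{\left(P{\left(-1,1 \right)} \right)},297 \right)}}{b{\left(271,217 \right)}} = \frac{269}{\frac{1}{9 + 217}} = \frac{269}{\frac{1}{226}} = 269 \frac{1}{\frac{1}{226}} = 269 \cdot 226 = 60794$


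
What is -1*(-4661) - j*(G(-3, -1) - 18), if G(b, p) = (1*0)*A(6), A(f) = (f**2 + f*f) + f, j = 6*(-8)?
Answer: 3797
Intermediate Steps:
j = -48
A(f) = f + 2*f**2 (A(f) = (f**2 + f**2) + f = 2*f**2 + f = f + 2*f**2)
G(b, p) = 0 (G(b, p) = (1*0)*(6*(1 + 2*6)) = 0*(6*(1 + 12)) = 0*(6*13) = 0*78 = 0)
-1*(-4661) - j*(G(-3, -1) - 18) = -1*(-4661) - (-48)*(0 - 18) = 4661 - (-48)*(-18) = 4661 - 1*864 = 4661 - 864 = 3797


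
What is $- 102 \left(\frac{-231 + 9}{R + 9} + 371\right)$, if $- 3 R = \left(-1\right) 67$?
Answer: $- \frac{1744608}{47} \approx -37119.0$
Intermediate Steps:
$R = \frac{67}{3}$ ($R = - \frac{\left(-1\right) 67}{3} = \left(- \frac{1}{3}\right) \left(-67\right) = \frac{67}{3} \approx 22.333$)
$- 102 \left(\frac{-231 + 9}{R + 9} + 371\right) = - 102 \left(\frac{-231 + 9}{\frac{67}{3} + 9} + 371\right) = - 102 \left(- \frac{222}{\frac{94}{3}} + 371\right) = - 102 \left(\left(-222\right) \frac{3}{94} + 371\right) = - 102 \left(- \frac{333}{47} + 371\right) = \left(-102\right) \frac{17104}{47} = - \frac{1744608}{47}$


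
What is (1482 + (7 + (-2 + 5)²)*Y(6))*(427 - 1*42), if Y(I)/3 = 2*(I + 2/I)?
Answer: 804650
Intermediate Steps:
Y(I) = 6*I + 12/I (Y(I) = 3*(2*(I + 2/I)) = 3*(2*I + 4/I) = 6*I + 12/I)
(1482 + (7 + (-2 + 5)²)*Y(6))*(427 - 1*42) = (1482 + (7 + (-2 + 5)²)*(6*6 + 12/6))*(427 - 1*42) = (1482 + (7 + 3²)*(36 + 12*(⅙)))*(427 - 42) = (1482 + (7 + 9)*(36 + 2))*385 = (1482 + 16*38)*385 = (1482 + 608)*385 = 2090*385 = 804650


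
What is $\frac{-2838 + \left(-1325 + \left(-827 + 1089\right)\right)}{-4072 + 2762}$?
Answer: $\frac{3901}{1310} \approx 2.9779$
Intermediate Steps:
$\frac{-2838 + \left(-1325 + \left(-827 + 1089\right)\right)}{-4072 + 2762} = \frac{-2838 + \left(-1325 + 262\right)}{-1310} = \left(-2838 - 1063\right) \left(- \frac{1}{1310}\right) = \left(-3901\right) \left(- \frac{1}{1310}\right) = \frac{3901}{1310}$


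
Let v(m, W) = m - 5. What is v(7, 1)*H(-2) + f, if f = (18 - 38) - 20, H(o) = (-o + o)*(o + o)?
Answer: -40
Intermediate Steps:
H(o) = 0 (H(o) = 0*(2*o) = 0)
v(m, W) = -5 + m
f = -40 (f = -20 - 20 = -40)
v(7, 1)*H(-2) + f = (-5 + 7)*0 - 40 = 2*0 - 40 = 0 - 40 = -40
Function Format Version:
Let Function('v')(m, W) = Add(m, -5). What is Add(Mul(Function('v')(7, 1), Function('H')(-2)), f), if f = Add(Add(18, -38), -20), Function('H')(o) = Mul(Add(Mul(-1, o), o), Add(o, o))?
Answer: -40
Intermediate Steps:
Function('H')(o) = 0 (Function('H')(o) = Mul(0, Mul(2, o)) = 0)
Function('v')(m, W) = Add(-5, m)
f = -40 (f = Add(-20, -20) = -40)
Add(Mul(Function('v')(7, 1), Function('H')(-2)), f) = Add(Mul(Add(-5, 7), 0), -40) = Add(Mul(2, 0), -40) = Add(0, -40) = -40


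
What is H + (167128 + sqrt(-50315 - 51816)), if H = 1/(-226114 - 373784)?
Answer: 100259752943/599898 + I*sqrt(102131) ≈ 1.6713e+5 + 319.58*I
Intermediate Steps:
H = -1/599898 (H = 1/(-599898) = -1/599898 ≈ -1.6669e-6)
H + (167128 + sqrt(-50315 - 51816)) = -1/599898 + (167128 + sqrt(-50315 - 51816)) = -1/599898 + (167128 + sqrt(-102131)) = -1/599898 + (167128 + I*sqrt(102131)) = 100259752943/599898 + I*sqrt(102131)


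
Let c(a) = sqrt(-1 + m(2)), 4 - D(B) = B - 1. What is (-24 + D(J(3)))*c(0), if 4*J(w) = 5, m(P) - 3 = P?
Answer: -81/2 ≈ -40.500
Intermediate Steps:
m(P) = 3 + P
J(w) = 5/4 (J(w) = (1/4)*5 = 5/4)
D(B) = 5 - B (D(B) = 4 - (B - 1) = 4 - (-1 + B) = 4 + (1 - B) = 5 - B)
c(a) = 2 (c(a) = sqrt(-1 + (3 + 2)) = sqrt(-1 + 5) = sqrt(4) = 2)
(-24 + D(J(3)))*c(0) = (-24 + (5 - 1*5/4))*2 = (-24 + (5 - 5/4))*2 = (-24 + 15/4)*2 = -81/4*2 = -81/2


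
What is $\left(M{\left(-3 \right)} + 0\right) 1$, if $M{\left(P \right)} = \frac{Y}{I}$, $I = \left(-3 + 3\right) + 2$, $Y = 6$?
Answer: $3$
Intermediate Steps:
$I = 2$ ($I = 0 + 2 = 2$)
$M{\left(P \right)} = 3$ ($M{\left(P \right)} = \frac{6}{2} = 6 \cdot \frac{1}{2} = 3$)
$\left(M{\left(-3 \right)} + 0\right) 1 = \left(3 + 0\right) 1 = 3 \cdot 1 = 3$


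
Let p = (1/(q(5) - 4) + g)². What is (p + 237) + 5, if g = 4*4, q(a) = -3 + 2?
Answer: 12291/25 ≈ 491.64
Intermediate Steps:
q(a) = -1
g = 16
p = 6241/25 (p = (1/(-1 - 4) + 16)² = (1/(-5) + 16)² = (-⅕ + 16)² = (79/5)² = 6241/25 ≈ 249.64)
(p + 237) + 5 = (6241/25 + 237) + 5 = 12166/25 + 5 = 12291/25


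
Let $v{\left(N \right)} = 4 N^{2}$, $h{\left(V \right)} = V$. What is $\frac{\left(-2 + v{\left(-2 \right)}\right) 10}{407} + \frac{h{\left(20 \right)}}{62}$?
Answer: $\frac{8410}{12617} \approx 0.66656$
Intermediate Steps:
$\frac{\left(-2 + v{\left(-2 \right)}\right) 10}{407} + \frac{h{\left(20 \right)}}{62} = \frac{\left(-2 + 4 \left(-2\right)^{2}\right) 10}{407} + \frac{20}{62} = \left(-2 + 4 \cdot 4\right) 10 \cdot \frac{1}{407} + 20 \cdot \frac{1}{62} = \left(-2 + 16\right) 10 \cdot \frac{1}{407} + \frac{10}{31} = 14 \cdot 10 \cdot \frac{1}{407} + \frac{10}{31} = 140 \cdot \frac{1}{407} + \frac{10}{31} = \frac{140}{407} + \frac{10}{31} = \frac{8410}{12617}$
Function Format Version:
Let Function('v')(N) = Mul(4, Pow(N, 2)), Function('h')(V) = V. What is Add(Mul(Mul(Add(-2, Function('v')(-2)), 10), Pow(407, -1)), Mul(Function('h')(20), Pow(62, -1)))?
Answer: Rational(8410, 12617) ≈ 0.66656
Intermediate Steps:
Add(Mul(Mul(Add(-2, Function('v')(-2)), 10), Pow(407, -1)), Mul(Function('h')(20), Pow(62, -1))) = Add(Mul(Mul(Add(-2, Mul(4, Pow(-2, 2))), 10), Pow(407, -1)), Mul(20, Pow(62, -1))) = Add(Mul(Mul(Add(-2, Mul(4, 4)), 10), Rational(1, 407)), Mul(20, Rational(1, 62))) = Add(Mul(Mul(Add(-2, 16), 10), Rational(1, 407)), Rational(10, 31)) = Add(Mul(Mul(14, 10), Rational(1, 407)), Rational(10, 31)) = Add(Mul(140, Rational(1, 407)), Rational(10, 31)) = Add(Rational(140, 407), Rational(10, 31)) = Rational(8410, 12617)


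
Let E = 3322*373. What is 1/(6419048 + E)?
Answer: 1/7658154 ≈ 1.3058e-7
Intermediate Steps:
E = 1239106
1/(6419048 + E) = 1/(6419048 + 1239106) = 1/7658154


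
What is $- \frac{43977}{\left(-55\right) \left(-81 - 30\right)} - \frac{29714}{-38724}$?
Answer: $- \frac{253593563}{39401670} \approx -6.4361$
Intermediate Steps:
$- \frac{43977}{\left(-55\right) \left(-81 - 30\right)} - \frac{29714}{-38724} = - \frac{43977}{\left(-55\right) \left(-111\right)} - - \frac{14857}{19362} = - \frac{43977}{6105} + \frac{14857}{19362} = \left(-43977\right) \frac{1}{6105} + \frac{14857}{19362} = - \frac{14659}{2035} + \frac{14857}{19362} = - \frac{253593563}{39401670}$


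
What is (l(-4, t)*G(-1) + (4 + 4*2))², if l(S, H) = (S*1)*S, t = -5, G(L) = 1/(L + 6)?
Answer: 5776/25 ≈ 231.04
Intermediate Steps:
G(L) = 1/(6 + L)
l(S, H) = S² (l(S, H) = S*S = S²)
(l(-4, t)*G(-1) + (4 + 4*2))² = ((-4)²/(6 - 1) + (4 + 4*2))² = (16/5 + (4 + 8))² = (16*(⅕) + 12)² = (16/5 + 12)² = (76/5)² = 5776/25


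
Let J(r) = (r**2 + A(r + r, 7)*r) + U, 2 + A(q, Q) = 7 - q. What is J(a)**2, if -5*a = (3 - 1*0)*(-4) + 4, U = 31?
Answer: 829921/625 ≈ 1327.9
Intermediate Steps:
A(q, Q) = 5 - q (A(q, Q) = -2 + (7 - q) = 5 - q)
a = 8/5 (a = -((3 - 1*0)*(-4) + 4)/5 = -((3 + 0)*(-4) + 4)/5 = -(3*(-4) + 4)/5 = -(-12 + 4)/5 = -1/5*(-8) = 8/5 ≈ 1.6000)
J(r) = 31 + r**2 + r*(5 - 2*r) (J(r) = (r**2 + (5 - (r + r))*r) + 31 = (r**2 + (5 - 2*r)*r) + 31 = (r**2 + r*(5 - 2*r)) + 31 = 31 + r**2 + r*(5 - 2*r))
J(a)**2 = (31 - (8/5)**2 + 5*(8/5))**2 = (31 - 1*64/25 + 8)**2 = (31 - 64/25 + 8)**2 = (911/25)**2 = 829921/625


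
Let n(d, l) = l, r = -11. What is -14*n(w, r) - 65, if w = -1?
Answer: 89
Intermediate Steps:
-14*n(w, r) - 65 = -14*(-11) - 65 = 154 - 65 = 89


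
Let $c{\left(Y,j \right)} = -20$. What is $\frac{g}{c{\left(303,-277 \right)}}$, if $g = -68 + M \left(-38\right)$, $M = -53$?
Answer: $- \frac{973}{10} \approx -97.3$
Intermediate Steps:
$g = 1946$ ($g = -68 - -2014 = -68 + 2014 = 1946$)
$\frac{g}{c{\left(303,-277 \right)}} = \frac{1946}{-20} = 1946 \left(- \frac{1}{20}\right) = - \frac{973}{10}$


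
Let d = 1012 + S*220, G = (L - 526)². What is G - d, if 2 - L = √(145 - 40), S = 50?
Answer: 262669 + 1048*√105 ≈ 2.7341e+5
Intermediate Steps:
L = 2 - √105 (L = 2 - √(145 - 40) = 2 - √105 ≈ -8.2469)
G = (-524 - √105)² (G = ((2 - √105) - 526)² = (-524 - √105)² ≈ 2.8542e+5)
d = 12012 (d = 1012 + 50*220 = 1012 + 11000 = 12012)
G - d = (524 + √105)² - 1*12012 = (524 + √105)² - 12012 = -12012 + (524 + √105)²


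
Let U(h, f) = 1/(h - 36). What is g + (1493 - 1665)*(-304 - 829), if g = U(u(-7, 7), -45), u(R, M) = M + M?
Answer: 4287271/22 ≈ 1.9488e+5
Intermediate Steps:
u(R, M) = 2*M
U(h, f) = 1/(-36 + h)
g = -1/22 (g = 1/(-36 + 2*7) = 1/(-36 + 14) = 1/(-22) = -1/22 ≈ -0.045455)
g + (1493 - 1665)*(-304 - 829) = -1/22 + (1493 - 1665)*(-304 - 829) = -1/22 - 172*(-1133) = -1/22 + 194876 = 4287271/22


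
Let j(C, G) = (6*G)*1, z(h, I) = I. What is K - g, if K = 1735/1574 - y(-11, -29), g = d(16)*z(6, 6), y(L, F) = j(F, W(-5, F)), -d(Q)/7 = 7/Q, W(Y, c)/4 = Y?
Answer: 878149/6296 ≈ 139.48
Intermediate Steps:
W(Y, c) = 4*Y
d(Q) = -49/Q
j(C, G) = 6*G
y(L, F) = -120 (y(L, F) = 6*(4*(-5)) = 6*(-20) = -120)
g = -147/8 (g = -49/16*6 = -147/8 ≈ -18.375)
K = 190615/1574 (K = 1735/1574 - 1*(-120) = 1735*(1/1574) + 120 = 1735/1574 + 120 = 190615/1574 ≈ 121.10)
K - g = 190615/1574 - 1*(-147/8) = 190615/1574 + 147/8 = 878149/6296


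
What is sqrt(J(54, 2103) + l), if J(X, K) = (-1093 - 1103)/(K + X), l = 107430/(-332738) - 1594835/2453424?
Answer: I*sqrt(10717594510957329243454103793)/73369222117716 ≈ 1.411*I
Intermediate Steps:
l = -397116774275/408173697456 (l = 107430*(-1/332738) - 1594835*1/2453424 = -53715/166369 - 1594835/2453424 = -397116774275/408173697456 ≈ -0.97291)
J(X, K) = -2196/(K + X)
sqrt(J(54, 2103) + l) = sqrt(-2196/(2103 + 54) - 397116774275/408173697456) = sqrt(-2196/2157 - 397116774275/408173697456) = sqrt(-2196*1/2157 - 397116774275/408173697456) = sqrt(-732/719 - 397116774275/408173697456) = sqrt(-584310107241517/293476888470864) = I*sqrt(10717594510957329243454103793)/73369222117716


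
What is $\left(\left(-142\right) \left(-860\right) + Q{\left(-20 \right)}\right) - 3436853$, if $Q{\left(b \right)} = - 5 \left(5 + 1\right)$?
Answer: $-3314763$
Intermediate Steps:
$Q{\left(b \right)} = -30$ ($Q{\left(b \right)} = \left(-5\right) 6 = -30$)
$\left(\left(-142\right) \left(-860\right) + Q{\left(-20 \right)}\right) - 3436853 = \left(\left(-142\right) \left(-860\right) - 30\right) - 3436853 = \left(122120 - 30\right) - 3436853 = 122090 - 3436853 = -3314763$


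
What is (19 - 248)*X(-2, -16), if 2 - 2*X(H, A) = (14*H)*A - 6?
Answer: 50380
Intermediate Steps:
X(H, A) = 4 - 7*A*H (X(H, A) = 1 - ((14*H)*A - 6)/2 = 1 - (14*A*H - 6)/2 = 1 - (-6 + 14*A*H)/2 = 1 + (3 - 7*A*H) = 4 - 7*A*H)
(19 - 248)*X(-2, -16) = (19 - 248)*(4 - 7*(-16)*(-2)) = -229*(4 - 224) = -229*(-220) = 50380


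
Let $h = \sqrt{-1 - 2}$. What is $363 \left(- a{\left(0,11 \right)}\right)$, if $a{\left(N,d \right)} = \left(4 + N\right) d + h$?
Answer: $-15972 - 363 i \sqrt{3} \approx -15972.0 - 628.73 i$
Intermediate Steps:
$h = i \sqrt{3}$ ($h = \sqrt{-3} = i \sqrt{3} \approx 1.732 i$)
$a{\left(N,d \right)} = i \sqrt{3} + d \left(4 + N\right)$ ($a{\left(N,d \right)} = \left(4 + N\right) d + i \sqrt{3} = d \left(4 + N\right) + i \sqrt{3} = i \sqrt{3} + d \left(4 + N\right)$)
$363 \left(- a{\left(0,11 \right)}\right) = 363 \left(- (4 \cdot 11 + i \sqrt{3} + 0 \cdot 11)\right) = 363 \left(- (44 + i \sqrt{3} + 0)\right) = 363 \left(- (44 + i \sqrt{3})\right) = 363 \left(-44 - i \sqrt{3}\right) = -15972 - 363 i \sqrt{3}$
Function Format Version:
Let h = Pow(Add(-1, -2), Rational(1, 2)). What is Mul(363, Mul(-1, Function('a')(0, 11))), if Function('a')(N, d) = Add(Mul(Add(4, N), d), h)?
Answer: Add(-15972, Mul(-363, I, Pow(3, Rational(1, 2)))) ≈ Add(-15972., Mul(-628.73, I))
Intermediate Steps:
h = Mul(I, Pow(3, Rational(1, 2))) (h = Pow(-3, Rational(1, 2)) = Mul(I, Pow(3, Rational(1, 2))) ≈ Mul(1.7320, I))
Function('a')(N, d) = Add(Mul(I, Pow(3, Rational(1, 2))), Mul(d, Add(4, N))) (Function('a')(N, d) = Add(Mul(Add(4, N), d), Mul(I, Pow(3, Rational(1, 2)))) = Add(Mul(d, Add(4, N)), Mul(I, Pow(3, Rational(1, 2)))) = Add(Mul(I, Pow(3, Rational(1, 2))), Mul(d, Add(4, N))))
Mul(363, Mul(-1, Function('a')(0, 11))) = Mul(363, Mul(-1, Add(Mul(4, 11), Mul(I, Pow(3, Rational(1, 2))), Mul(0, 11)))) = Mul(363, Mul(-1, Add(44, Mul(I, Pow(3, Rational(1, 2))), 0))) = Mul(363, Mul(-1, Add(44, Mul(I, Pow(3, Rational(1, 2)))))) = Mul(363, Add(-44, Mul(-1, I, Pow(3, Rational(1, 2))))) = Add(-15972, Mul(-363, I, Pow(3, Rational(1, 2))))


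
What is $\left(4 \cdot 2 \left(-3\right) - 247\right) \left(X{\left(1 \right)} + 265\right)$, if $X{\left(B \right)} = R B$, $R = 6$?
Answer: $-73441$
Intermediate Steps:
$X{\left(B \right)} = 6 B$
$\left(4 \cdot 2 \left(-3\right) - 247\right) \left(X{\left(1 \right)} + 265\right) = \left(4 \cdot 2 \left(-3\right) - 247\right) \left(6 \cdot 1 + 265\right) = \left(8 \left(-3\right) - 247\right) \left(6 + 265\right) = \left(-24 - 247\right) 271 = \left(-271\right) 271 = -73441$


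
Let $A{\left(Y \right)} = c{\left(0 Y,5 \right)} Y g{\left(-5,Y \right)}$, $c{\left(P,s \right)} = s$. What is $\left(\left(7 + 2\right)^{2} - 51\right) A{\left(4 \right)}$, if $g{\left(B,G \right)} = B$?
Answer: $-3000$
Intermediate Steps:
$A{\left(Y \right)} = - 25 Y$ ($A{\left(Y \right)} = 5 Y \left(-5\right) = - 25 Y$)
$\left(\left(7 + 2\right)^{2} - 51\right) A{\left(4 \right)} = \left(\left(7 + 2\right)^{2} - 51\right) \left(\left(-25\right) 4\right) = \left(9^{2} - 51\right) \left(-100\right) = \left(81 - 51\right) \left(-100\right) = 30 \left(-100\right) = -3000$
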